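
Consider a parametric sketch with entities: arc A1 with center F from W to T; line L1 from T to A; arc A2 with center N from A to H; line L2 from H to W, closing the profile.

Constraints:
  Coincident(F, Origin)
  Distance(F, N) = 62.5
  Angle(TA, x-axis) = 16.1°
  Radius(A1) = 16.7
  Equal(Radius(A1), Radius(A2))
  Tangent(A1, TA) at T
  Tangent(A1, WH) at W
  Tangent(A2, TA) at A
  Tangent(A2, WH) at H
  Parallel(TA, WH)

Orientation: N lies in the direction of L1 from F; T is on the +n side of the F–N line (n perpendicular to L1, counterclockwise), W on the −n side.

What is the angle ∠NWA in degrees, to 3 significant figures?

13.2°

The slot axis is L1's direction at 16.1°, so u = (cos 16.1°, sin 16.1°) = (0.961, 0.277) and n = (−sin 16.1°, cos 16.1°) = (-0.277, 0.961). F is at the origin and N lies 62.5 along u from F, so N = 62.5·u = (60.0, 17.3). Tangency of A1 to both parallel lines with radius 16.7 puts T and W at F ± 16.7·n: T = (-4.63, 16.0), W = (4.63, -16.0). Equal radii place A and H the same way about N: A = N + 16.7·n = (55.4, 33.4), H = N − 16.7·n = (64.7, 1.29). Then cos ∠NWA = WN·WA / (|WN||WA|), giving 13.2°.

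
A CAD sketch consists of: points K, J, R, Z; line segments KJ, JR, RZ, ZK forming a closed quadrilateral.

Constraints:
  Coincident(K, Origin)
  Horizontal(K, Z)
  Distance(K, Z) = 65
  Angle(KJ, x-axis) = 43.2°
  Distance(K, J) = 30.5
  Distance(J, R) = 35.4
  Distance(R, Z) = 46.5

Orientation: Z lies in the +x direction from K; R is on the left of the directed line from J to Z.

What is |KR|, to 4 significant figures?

65.88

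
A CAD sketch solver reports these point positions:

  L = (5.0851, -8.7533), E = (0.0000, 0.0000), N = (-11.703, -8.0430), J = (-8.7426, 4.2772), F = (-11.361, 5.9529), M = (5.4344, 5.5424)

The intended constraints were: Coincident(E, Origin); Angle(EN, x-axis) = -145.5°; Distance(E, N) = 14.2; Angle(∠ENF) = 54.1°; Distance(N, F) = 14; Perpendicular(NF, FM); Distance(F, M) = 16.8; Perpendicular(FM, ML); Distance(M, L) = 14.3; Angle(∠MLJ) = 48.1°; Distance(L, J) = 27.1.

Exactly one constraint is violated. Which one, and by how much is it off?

Distance(L, J) = 27.1 — off by 8.10.

E = (0.00, 0.00) ✓; EN at -145.5° ✓; |EN| = 14.20 ✓; ∠ENF = 54.10° ✓; |NF| = 14.00 ✓; ∠(NF, FM) = 90.00° ✓; |FM| = 16.80 ✓; ∠(FM, ML) = 90.00° ✓; |ML| = 14.30 ✓; ∠MLJ = 48.10° ✓; |LJ| = 19.00 ✗.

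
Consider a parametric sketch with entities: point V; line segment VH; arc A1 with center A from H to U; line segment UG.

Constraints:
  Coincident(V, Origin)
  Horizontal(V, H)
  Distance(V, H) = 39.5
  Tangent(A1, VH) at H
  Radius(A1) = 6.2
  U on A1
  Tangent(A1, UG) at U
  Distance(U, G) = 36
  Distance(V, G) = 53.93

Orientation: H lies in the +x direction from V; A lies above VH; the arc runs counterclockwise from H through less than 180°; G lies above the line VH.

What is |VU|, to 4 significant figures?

46.10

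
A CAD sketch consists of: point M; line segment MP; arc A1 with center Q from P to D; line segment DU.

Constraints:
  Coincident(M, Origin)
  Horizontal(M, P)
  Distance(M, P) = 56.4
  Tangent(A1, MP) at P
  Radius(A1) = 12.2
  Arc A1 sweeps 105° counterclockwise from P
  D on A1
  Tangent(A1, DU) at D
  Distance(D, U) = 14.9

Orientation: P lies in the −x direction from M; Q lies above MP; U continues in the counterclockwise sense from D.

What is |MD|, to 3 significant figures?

47.2

M is at the origin; MP is horizontal with |MP| = 56.4 and P on the −x side, so P = (-56.4, 0.00). Since A1 is tangent to MP there, QP ⟂ MP, so Q = P + (0, 12.2) = (-56.4, 12.2). On A1, P sits at bearing -90° from Q; a 105° counterclockwise sweep puts D at bearing 15°, so D = Q + 12.2·(cos 15°, sin 15°) = (-44.6, 15.4). Then |MD| = |D − M| = 47.2.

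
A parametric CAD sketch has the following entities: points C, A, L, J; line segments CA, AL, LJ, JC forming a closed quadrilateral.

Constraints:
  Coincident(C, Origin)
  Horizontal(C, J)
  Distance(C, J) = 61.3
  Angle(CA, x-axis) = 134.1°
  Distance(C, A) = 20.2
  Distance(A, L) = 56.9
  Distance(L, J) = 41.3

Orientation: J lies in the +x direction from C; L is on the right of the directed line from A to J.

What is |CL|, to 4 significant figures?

36.75

Checks: |AL| = 56.90 ✓; |LJ| = 41.30 ✓.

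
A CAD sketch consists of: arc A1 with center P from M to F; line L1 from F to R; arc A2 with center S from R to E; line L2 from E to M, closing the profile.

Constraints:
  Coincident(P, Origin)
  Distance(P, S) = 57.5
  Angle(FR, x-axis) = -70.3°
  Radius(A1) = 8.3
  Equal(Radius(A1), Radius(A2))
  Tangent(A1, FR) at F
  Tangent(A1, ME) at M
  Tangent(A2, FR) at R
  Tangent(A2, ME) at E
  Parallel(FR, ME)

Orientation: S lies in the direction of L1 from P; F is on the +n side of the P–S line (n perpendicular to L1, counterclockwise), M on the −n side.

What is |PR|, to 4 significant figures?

58.10

Tangency of A1 to both parallel lines with radius 8.3 puts F and M at P ± 8.3·n: F = (7.814, 2.798), M = (-7.814, -2.798). Equal radii place R and E the same way about S: R = S + 8.3·n = (27.20, -51.34), E = S − 8.3·n = (11.57, -56.93). Then |PR| = |R − P| = 58.10.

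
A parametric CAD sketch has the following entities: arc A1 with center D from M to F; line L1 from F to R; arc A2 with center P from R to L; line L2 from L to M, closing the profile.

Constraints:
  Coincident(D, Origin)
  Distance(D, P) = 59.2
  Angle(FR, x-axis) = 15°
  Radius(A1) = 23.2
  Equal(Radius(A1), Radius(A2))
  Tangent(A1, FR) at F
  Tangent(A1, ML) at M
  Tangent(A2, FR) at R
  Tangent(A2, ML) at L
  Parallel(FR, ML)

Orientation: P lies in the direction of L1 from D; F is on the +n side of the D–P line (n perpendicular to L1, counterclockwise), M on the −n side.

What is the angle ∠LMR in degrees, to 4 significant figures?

38.09°

The slot axis is L1's direction at 15.0°, so u = (cos 15.0°, sin 15.0°) = (0.9659, 0.2588) and n = (−sin 15.0°, cos 15.0°) = (-0.2588, 0.9659). D is at the origin and P lies 59.2 along u from D, so P = 59.2·u = (57.18, 15.32). Tangency of A1 to both parallel lines with radius 23.2 puts F and M at D ± 23.2·n: F = (-6.005, 22.41), M = (6.005, -22.41). Equal radii place R and L the same way about P: R = P + 23.2·n = (51.18, 37.73), L = P − 23.2·n = (63.19, -7.087). Then cos ∠LMR = ML·MR / (|ML||MR|), giving 38.09°.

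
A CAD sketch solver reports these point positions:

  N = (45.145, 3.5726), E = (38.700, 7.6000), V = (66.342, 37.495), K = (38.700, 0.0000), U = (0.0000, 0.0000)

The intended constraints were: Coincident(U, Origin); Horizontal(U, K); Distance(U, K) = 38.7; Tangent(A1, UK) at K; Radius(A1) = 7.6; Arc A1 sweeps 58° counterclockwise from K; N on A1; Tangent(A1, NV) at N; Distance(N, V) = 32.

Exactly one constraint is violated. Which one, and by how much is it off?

Distance(N, V) = 32 — off by 8.00.

U = (0.00, 0.00) ✓; U.y = 0.00, K.y = 0.00 ✓; |UK| = 38.70 ✓; ∠(EK, KU) = 90.00° ✓; |EK| = 7.600 ✓; bearing(E→N) − bearing(E→K) = 58.00° ✓; |EN| = 7.600 ✓; ∠(EN, NV) = 90.00° ✓; |NV| = 40.00 ✗.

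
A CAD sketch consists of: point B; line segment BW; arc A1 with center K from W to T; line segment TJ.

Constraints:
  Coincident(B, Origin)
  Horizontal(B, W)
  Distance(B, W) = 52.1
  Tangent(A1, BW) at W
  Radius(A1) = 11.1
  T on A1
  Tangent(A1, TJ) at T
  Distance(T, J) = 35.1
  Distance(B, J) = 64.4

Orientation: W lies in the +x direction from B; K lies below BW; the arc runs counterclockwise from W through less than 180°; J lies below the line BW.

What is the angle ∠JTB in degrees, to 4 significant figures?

111.2°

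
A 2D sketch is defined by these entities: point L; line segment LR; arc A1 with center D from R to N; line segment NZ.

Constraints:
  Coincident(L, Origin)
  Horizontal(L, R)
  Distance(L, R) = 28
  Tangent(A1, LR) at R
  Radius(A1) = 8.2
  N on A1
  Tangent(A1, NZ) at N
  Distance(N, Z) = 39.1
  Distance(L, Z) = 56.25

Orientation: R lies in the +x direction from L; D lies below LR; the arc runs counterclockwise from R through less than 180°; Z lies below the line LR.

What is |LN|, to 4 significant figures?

22.43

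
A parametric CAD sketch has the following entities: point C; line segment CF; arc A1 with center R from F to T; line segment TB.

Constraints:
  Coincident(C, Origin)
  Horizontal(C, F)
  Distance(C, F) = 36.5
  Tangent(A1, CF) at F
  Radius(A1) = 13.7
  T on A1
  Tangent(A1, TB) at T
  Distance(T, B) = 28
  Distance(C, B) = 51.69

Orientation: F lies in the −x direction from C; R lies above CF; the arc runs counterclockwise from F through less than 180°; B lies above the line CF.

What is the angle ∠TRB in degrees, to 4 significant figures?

63.93°

Checks: ∠(RF, FC) = 90.00° ✓; |RT| = 13.70 ✓; ∠(RT, TB) = 90.00° ✓; |TB| = 28.00 ✓; |CB| = 51.69 ✓.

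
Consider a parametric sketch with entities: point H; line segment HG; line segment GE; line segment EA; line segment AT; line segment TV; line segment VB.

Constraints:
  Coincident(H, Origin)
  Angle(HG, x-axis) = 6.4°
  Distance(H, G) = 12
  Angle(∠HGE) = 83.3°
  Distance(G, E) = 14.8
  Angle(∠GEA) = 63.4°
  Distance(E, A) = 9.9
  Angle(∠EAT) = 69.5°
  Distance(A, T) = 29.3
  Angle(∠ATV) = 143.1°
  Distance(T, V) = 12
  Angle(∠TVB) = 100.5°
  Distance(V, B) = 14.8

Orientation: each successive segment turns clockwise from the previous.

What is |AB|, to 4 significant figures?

38.25

H is at the origin; HG runs at 6.4° with length 12.0, so G = (11.93, 1.338). ∠HGE = 83.3° gives GE at -90.30° from the x-axis; with |GE| = 14.8, E = (11.85, -13.46). ∠GEA = 63.4° gives EA at 153.1° from the x-axis; with |EA| = 9.9, A = (3.019, -8.983). ∠EAT = 69.5° gives AT at 42.60° from the x-axis; with |AT| = 29.3, T = (24.59, 10.85). ∠ATV = 143.1° gives TV at 5.700° from the x-axis; with |TV| = 12.0, V = (36.53, 12.04). ∠TVB = 100.5° gives VB at -73.80° from the x-axis; with |VB| = 14.8, B = (40.66, -2.171). Then |AB| = |B − A| = 38.25.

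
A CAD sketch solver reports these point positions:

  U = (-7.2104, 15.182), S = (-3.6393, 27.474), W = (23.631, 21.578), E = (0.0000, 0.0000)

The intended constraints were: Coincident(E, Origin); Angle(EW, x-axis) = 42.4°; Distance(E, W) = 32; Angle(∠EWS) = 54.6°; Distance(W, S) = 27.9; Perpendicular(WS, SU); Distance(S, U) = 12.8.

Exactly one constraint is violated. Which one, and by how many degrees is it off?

Perpendicular(WS, SU) — off by 4.00°.

E = (0.00, 0.00) ✓; EW at 42.40° ✓; |EW| = 32.00 ✓; ∠EWS = 54.60° ✓; |WS| = 27.90 ✓; ∠(WS, SU) = 86.00° ✗; |SU| = 12.80 ✓.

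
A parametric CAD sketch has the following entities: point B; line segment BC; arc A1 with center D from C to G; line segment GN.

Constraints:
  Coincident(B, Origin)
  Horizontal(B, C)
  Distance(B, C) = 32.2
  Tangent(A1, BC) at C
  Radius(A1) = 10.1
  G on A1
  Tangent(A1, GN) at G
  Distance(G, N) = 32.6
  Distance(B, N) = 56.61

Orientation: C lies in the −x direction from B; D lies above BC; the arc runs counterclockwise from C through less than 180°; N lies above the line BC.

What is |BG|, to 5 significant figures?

26.842

B is at the origin; B and C share the same y with |BC| = 32.2 and C on the −x side, so C = (-32.200, 0.0000). Tangency of A1 to BC means the radius DC is perpendicular to BC, so D = C + (0, 10.1) = (-32.200, 10.100). Since DG ⟂ GN (tangency), |DN| = √(10.1² + 32.6²) = 34.129 regardless of where G sits on A1. So N lies on both circle(B, 56.61) and circle(D, 34.129); the above-BC intersection is N = (-35.538, 44.065). G is the foot of the tangent from N: G = (-22.891, 14.018).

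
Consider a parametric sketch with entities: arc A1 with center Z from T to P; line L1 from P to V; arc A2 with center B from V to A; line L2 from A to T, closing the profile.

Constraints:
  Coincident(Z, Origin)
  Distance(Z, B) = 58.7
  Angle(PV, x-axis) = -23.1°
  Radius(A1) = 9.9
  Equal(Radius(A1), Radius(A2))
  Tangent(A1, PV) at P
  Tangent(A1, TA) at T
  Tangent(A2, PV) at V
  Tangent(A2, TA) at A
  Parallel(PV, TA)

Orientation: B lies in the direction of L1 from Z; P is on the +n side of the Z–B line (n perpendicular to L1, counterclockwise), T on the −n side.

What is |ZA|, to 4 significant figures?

59.53

The slot axis is L1's direction at -23.1°, so u = (cos -23.1°, sin -23.1°) = (0.9198, -0.3923) and n = (−sin -23.1°, cos -23.1°) = (0.3923, 0.9198). Z is at the origin and B lies 58.7 along u from Z, so B = 58.7·u = (53.99, -23.03). Tangency of A1 to both parallel lines with radius 9.9 puts P and T at Z ± 9.9·n: P = (3.884, 9.106), T = (-3.884, -9.106). Equal radii place V and A the same way about B: V = B + 9.9·n = (57.88, -13.92), A = B − 9.9·n = (50.11, -32.14). Then |ZA| = |A − Z| = 59.53.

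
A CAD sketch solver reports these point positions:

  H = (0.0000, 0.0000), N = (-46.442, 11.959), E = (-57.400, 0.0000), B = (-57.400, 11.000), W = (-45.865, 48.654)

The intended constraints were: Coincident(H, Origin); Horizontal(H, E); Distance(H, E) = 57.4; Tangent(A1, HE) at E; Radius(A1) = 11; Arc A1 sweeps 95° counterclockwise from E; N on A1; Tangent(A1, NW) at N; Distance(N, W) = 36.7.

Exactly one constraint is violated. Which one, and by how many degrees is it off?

Tangent(A1, NW) at N — off by 5.90°.

H = (0.00, 0.00) ✓; H.y = 0.00, E.y = 0.00 ✓; |HE| = 57.40 ✓; ∠(BE, EH) = 90.00° ✓; |BE| = 11.00 ✓; bearing(B→N) − bearing(B→E) = 95.00° ✓; |BN| = 11.00 ✓; ∠(BN, NW) = 95.90° ✗; |NW| = 36.70 ✓.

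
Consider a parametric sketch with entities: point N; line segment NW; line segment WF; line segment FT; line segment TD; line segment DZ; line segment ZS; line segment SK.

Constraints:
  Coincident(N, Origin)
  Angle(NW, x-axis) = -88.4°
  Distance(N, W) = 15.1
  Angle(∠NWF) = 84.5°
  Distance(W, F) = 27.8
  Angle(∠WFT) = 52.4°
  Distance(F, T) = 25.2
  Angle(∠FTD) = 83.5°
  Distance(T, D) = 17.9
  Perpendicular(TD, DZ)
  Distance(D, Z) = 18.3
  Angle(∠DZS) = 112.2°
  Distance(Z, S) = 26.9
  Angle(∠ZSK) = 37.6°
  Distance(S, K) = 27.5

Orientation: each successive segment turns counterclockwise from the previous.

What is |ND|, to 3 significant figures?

7.75

N is at the origin; NW runs at -88.4° with length 15.1, so W = (0.422, -15.1). ∠NWF = 84.5° gives WF at 7.10° from the x-axis; with |WF| = 27.8, F = (28.0, -11.7). ∠WFT = 52.4° gives FT at 135° from the x-axis; with |FT| = 25.2, T = (10.3, 6.25). ∠FTD = 83.5° gives TD at -129° from the x-axis; with |TD| = 17.9, D = (-0.933, -7.70). Then |ND| = |D − N| = 7.75.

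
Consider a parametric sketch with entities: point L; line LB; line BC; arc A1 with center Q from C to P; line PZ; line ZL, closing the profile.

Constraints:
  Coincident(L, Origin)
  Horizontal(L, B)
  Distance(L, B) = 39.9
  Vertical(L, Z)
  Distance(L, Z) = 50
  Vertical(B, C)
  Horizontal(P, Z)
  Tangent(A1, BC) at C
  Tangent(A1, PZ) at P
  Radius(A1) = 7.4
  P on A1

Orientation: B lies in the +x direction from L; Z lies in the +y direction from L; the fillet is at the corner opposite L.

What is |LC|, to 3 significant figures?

58.4

L is at the origin; L and B share the same y with |LB| = 39.9 and B on the +x side, so B = (39.9, 0.00). LZ is vertical with |LZ| = 50.0 and Z on the +y side, so Z = (0.00, 50.0). The virtual corner opposite L is at (39.9, 50.0). Since A1 is tangent to BC there, QC ⟂ BC and tangency of A1 to PZ means the radius QP is perpendicular to PZ, with radius 7.4, so the center Q sits 7.4 in from both sides at Q = (32.5, 42.6). That places the tangent points at C = (39.9, 42.6) on BC and P = (32.5, 50.0) on PZ. Then |LC| = |C − L| = 58.4.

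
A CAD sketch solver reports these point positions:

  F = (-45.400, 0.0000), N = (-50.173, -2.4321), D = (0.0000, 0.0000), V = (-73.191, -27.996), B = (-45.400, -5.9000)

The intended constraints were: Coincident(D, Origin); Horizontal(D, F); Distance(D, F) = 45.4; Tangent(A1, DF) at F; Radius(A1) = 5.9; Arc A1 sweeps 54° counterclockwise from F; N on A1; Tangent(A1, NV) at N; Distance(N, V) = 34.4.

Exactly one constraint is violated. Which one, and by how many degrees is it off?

Tangent(A1, NV) at N — off by 6.00°.

D = (0.00, 0.00) ✓; D.y = 0.00, F.y = 0.00 ✓; |DF| = 45.40 ✓; ∠(BF, FD) = 90.00° ✓; |BF| = 5.900 ✓; bearing(B→N) − bearing(B→F) = 54.00° ✓; |BN| = 5.900 ✓; ∠(BN, NV) = 96.00° ✗; |NV| = 34.40 ✓.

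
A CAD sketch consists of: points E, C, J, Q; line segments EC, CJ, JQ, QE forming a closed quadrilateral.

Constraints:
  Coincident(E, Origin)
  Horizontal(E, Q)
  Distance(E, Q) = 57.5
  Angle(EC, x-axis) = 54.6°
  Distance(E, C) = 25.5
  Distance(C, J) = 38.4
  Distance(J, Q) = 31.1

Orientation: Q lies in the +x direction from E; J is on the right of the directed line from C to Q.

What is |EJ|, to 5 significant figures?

33.287

Checks: |CJ| = 38.40 ✓; |JQ| = 31.10 ✓.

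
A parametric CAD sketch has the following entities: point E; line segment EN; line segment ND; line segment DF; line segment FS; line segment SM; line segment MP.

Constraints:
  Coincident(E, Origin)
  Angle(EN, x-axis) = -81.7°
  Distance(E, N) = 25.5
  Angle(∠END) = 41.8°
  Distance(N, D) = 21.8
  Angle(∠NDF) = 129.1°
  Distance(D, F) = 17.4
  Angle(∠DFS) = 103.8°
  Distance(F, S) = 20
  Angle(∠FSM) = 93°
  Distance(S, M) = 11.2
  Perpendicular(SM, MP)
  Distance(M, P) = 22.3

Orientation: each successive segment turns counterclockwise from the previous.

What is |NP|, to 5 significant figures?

24.397

E is at the origin; EN runs at -81.7° with length 25.5, so N = (3.6811, -25.233). ∠END = 41.8° gives ND at 56.500° from the x-axis; with |ND| = 21.8, D = (15.713, -7.0542). ∠NDF = 129.1° gives DF at 107.40° from the x-axis; with |DF| = 17.4, F = (10.510, 9.5496). ∠DFS = 103.8° gives FS at -176.40° from the x-axis; with |FS| = 20.0, S = (-9.4505, 8.2938). ∠FSM = 93.0° gives SM at -89.400° from the x-axis; with |SM| = 11.2, M = (-9.3333, -2.9056). The perpendicularity gives MP at right angles to SM, so MP runs at 0.60000°; with |MP| = 22.3, P = (12.966, -2.6721). Then |NP| = |P − N| = 24.397.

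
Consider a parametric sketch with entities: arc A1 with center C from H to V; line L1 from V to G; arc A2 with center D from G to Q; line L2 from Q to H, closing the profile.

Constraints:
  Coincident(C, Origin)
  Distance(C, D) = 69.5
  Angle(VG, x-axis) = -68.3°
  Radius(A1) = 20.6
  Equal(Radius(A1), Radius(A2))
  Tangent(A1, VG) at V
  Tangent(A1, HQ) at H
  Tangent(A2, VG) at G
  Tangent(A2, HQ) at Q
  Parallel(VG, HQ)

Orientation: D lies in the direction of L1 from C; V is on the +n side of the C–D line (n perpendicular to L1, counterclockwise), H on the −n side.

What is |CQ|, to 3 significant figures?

72.5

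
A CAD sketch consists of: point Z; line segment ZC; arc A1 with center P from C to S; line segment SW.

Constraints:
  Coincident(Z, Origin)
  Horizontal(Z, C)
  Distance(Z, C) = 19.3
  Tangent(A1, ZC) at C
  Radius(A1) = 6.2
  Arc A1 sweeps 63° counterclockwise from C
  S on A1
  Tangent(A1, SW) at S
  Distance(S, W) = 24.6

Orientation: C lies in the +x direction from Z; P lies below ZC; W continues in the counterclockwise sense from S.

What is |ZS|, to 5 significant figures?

14.186

Z is at the origin; Z and C share the same y with |ZC| = 19.3 and C on the +x side, so C = (19.300, 0.0000). Since A1 is tangent to ZC there, PC ⟂ ZC, so P = C + (0, -6.2) = (19.300, -6.2000). On A1, C sits at bearing 90° from P; a 63° counterclockwise sweep puts S at bearing 153°, so S = P + 6.2·(cos 153°, sin 153°) = (13.776, -3.3853). Then |ZS| = |S − Z| = 14.186.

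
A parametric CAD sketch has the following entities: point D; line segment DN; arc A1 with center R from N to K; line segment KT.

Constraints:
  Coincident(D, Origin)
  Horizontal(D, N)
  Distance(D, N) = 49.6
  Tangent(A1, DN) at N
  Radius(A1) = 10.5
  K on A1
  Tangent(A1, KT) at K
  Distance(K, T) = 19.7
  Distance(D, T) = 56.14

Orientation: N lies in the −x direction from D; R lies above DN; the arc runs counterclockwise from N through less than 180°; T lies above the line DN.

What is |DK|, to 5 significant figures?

41.953

Checks: ∠(RN, ND) = 90.00° ✓; |RK| = 10.50 ✓; ∠(RK, KT) = 90.00° ✓; |KT| = 19.70 ✓; |DT| = 56.14 ✓.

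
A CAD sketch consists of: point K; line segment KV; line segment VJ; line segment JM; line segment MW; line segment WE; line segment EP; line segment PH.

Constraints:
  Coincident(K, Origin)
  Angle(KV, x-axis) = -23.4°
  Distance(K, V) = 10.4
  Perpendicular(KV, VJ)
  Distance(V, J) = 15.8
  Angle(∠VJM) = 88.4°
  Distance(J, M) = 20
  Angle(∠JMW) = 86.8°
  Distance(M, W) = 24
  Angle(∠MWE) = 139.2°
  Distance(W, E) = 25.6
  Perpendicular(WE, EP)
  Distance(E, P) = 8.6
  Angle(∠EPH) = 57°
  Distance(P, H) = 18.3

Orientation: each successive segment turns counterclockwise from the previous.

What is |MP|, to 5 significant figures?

44.337

K is at the origin; KV runs at -23.4° with length 10.4, so V = (9.5446, -4.1303). The perpendicularity gives VJ at right angles to KV, so VJ runs at 66.600°; with |VJ| = 15.8, J = (15.820, 10.370). ∠VJM = 88.4° gives JM at 158.20° from the x-axis; with |JM| = 20.0, M = (-2.7501, 17.798). ∠JMW = 86.8° gives MW at -108.60° from the x-axis; with |MW| = 24.0, W = (-10.405, -4.9489). ∠MWE = 139.2° gives WE at -67.800° from the x-axis; with |WE| = 25.6, E = (-0.73243, -28.651). WE is perpendicular to EP, so EP runs at 22.200°; with |EP| = 8.6, P = (7.2301, -25.402). Then |MP| = |P − M| = 44.337.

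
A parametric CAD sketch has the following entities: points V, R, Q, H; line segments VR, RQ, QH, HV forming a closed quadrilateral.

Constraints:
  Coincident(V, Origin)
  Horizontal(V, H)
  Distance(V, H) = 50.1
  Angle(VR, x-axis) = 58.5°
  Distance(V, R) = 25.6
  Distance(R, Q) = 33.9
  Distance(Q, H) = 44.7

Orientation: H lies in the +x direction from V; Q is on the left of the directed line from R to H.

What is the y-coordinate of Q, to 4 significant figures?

43.43

Checks: |RQ| = 33.90 ✓; |QH| = 44.70 ✓.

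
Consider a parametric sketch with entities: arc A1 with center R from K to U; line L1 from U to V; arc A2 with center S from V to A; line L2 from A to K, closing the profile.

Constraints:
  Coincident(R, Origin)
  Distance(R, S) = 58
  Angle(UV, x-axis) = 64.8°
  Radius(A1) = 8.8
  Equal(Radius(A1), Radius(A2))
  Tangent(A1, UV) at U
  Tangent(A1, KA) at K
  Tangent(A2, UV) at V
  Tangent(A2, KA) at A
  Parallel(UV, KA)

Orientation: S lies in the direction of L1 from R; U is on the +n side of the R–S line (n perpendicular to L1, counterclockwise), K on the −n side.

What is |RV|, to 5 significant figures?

58.664

The slot axis is L1's direction at 64.8°, so u = (cos 64.8°, sin 64.8°) = (0.42578, 0.90483) and n = (−sin 64.8°, cos 64.8°) = (-0.90483, 0.42578). R is at the origin and S lies 58.0 along u from R, so S = 58.0·u = (24.695, 52.480). Tangency of A1 to both parallel lines with radius 8.8 puts U and K at R ± 8.8·n: U = (-7.9625, 3.7469), K = (7.9625, -3.7469). Equal radii place V and A the same way about S: V = S + 8.8·n = (16.733, 56.227), A = S − 8.8·n = (32.658, 48.733). Then |RV| = |V − R| = 58.664.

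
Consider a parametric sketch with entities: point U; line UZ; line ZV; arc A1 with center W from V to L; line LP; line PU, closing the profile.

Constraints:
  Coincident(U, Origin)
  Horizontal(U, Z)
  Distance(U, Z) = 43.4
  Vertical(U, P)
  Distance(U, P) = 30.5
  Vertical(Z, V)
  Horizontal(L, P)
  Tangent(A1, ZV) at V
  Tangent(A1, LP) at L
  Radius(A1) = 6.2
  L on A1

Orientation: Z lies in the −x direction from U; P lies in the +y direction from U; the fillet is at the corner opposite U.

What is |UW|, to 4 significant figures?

44.43

U is at the origin; U and Z share the same y with |UZ| = 43.4 and Z on the −x side, so Z = (-43.40, 0.000). UP is vertical with |UP| = 30.5 and P on the +y side, so P = (0.000, 30.50). The virtual corner opposite U is at (-43.40, 30.50). A1 meets ZV tangentially, so WV is at right angles to ZV and A1 meets LP tangentially, so WL is at right angles to LP, with radius 6.2, so the center W sits 6.2 in from both sides at W = (-37.20, 24.30). Then |UW| = |W − U| = 44.43.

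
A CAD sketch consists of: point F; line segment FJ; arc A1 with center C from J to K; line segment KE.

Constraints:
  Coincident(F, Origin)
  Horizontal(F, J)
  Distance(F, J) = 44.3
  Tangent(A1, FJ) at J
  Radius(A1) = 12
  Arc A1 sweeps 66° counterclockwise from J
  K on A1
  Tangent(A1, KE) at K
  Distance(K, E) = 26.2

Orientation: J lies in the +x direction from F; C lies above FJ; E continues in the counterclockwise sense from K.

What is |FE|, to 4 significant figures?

72.87

F is at the origin; F and J share the same y with |FJ| = 44.3 and J on the +x side, so J = (44.30, 0.000). The tangent condition forces CJ to be normal to FJ, so C = J + (0, 12) = (44.30, 12.00). On A1, J sits at bearing -90° from C; a 66° counterclockwise sweep puts K at bearing -24°, so K = C + 12.0·(cos -24°, sin -24°) = (55.26, 7.119). The tangent condition forces CK to be normal to KE, so KE runs along (−sin -24°, cos -24°); with |KE| = 26.2, E = (65.92, 31.05). Then |FE| = |E − F| = 72.87.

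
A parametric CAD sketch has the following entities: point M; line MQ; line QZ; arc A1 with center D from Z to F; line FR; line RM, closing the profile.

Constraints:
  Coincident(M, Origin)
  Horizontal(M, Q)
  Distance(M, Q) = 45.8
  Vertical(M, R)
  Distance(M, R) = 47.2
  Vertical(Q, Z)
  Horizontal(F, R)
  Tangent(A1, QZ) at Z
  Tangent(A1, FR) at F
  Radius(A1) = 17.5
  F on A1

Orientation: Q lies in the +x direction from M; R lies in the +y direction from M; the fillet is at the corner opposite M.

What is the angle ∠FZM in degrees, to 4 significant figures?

77.96°

The virtual corner opposite M is at (45.80, 47.20). Tangency of A1 to QZ means the radius DZ is perpendicular to QZ and the tangent condition forces DF to be normal to FR, with radius 17.5, so the center D sits 17.5 in from both sides at D = (28.30, 29.70). That places the tangent points at Z = (45.80, 29.70) on QZ and F = (28.30, 47.20) on FR. Then cos ∠FZM = ZF·ZM / (|ZF||ZM|), giving 77.96°.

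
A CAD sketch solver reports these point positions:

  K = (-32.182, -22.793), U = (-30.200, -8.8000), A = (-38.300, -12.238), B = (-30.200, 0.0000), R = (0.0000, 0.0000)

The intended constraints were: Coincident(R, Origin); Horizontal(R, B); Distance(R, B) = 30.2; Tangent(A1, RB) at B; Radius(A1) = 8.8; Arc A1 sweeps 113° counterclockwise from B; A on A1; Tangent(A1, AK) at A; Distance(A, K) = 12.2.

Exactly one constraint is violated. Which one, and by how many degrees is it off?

Tangent(A1, AK) at A — off by 7.10°.

R = (0.00, 0.00) ✓; R.y = 0.00, B.y = 0.00 ✓; |RB| = 30.20 ✓; ∠(UB, BR) = 90.00° ✓; |UB| = 8.800 ✓; bearing(U→A) − bearing(U→B) = 113.0° ✓; |UA| = 8.799 ✓; ∠(UA, AK) = 82.90° ✗; |AK| = 12.20 ✓.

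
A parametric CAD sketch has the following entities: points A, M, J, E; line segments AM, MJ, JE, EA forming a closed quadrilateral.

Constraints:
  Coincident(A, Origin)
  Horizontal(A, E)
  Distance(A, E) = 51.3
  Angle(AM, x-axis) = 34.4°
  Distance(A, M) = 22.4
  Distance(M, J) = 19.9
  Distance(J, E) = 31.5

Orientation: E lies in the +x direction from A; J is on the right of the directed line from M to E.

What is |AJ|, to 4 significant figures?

21.82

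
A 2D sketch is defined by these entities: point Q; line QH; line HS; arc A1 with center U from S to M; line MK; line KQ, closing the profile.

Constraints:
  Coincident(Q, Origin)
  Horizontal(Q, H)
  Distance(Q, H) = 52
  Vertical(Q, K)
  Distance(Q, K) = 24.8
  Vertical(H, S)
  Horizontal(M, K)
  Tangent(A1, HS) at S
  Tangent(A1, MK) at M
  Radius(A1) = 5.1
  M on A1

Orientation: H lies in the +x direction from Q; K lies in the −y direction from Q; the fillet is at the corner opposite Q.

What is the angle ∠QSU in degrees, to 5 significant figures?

20.749°

Q is at the origin; Q and H share the same y with |QH| = 52.0 and H on the +x side, so H = (52.000, 0.0000). Q and K share the same x with |QK| = 24.8 and K on the −y side, so K = (0.0000, -24.800). The virtual corner opposite Q is at (52.000, -24.800). Since A1 is tangent to HS there, US ⟂ HS and tangency of A1 to MK means the radius UM is perpendicular to MK, with radius 5.1, so the center U sits 5.1 in from both sides at U = (46.900, -19.700). That places the tangent points at S = (52.000, -19.700) on HS and M = (46.900, -24.800) on MK. Then cos ∠QSU = SQ·SU / (|SQ||SU|), giving 20.749°.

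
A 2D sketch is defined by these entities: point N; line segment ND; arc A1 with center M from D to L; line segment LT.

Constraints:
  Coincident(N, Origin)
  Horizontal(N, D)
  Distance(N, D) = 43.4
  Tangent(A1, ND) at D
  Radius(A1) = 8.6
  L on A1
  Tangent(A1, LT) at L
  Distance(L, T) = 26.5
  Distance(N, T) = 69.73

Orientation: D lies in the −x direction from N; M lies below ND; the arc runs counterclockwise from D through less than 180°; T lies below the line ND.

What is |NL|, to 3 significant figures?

51.0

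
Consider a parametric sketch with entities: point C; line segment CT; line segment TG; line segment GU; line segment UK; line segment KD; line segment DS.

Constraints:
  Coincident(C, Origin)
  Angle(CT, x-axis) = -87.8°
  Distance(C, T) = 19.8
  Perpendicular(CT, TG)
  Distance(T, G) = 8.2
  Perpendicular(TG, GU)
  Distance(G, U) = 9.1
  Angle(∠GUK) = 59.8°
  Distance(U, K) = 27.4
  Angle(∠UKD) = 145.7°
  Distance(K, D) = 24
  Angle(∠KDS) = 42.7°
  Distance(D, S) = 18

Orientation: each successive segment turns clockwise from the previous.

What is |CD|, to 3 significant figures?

52.9

C is at the origin; CT runs at -87.8° with length 19.8, so T = (0.760, -19.8). CT is perpendicular to TG, so TG runs at -178°; with |TG| = 8.2, G = (-7.43, -20.1). The perpendicularity gives GU at right angles to TG, so GU runs at 92.2°; with |GU| = 9.1, U = (-7.78, -11.0). ∠GUK = 59.8° gives UK at -28.0° from the x-axis; with |UK| = 27.4, K = (16.4, -23.9). ∠UKD = 145.7° gives KD at -62.3° from the x-axis; with |KD| = 24.0, D = (27.6, -45.1). Then |CD| = |D − C| = 52.9.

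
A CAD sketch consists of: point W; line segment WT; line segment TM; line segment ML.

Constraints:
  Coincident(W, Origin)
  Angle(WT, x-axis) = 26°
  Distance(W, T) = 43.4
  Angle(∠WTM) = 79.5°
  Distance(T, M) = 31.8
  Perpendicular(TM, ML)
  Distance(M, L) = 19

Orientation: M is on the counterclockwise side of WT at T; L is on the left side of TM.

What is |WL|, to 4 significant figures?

33.63

W is at the origin; WT runs at 26.0° with length 43.4, so T = 43.4·(cos 26.0°, sin 26.0°) = (39.01, 19.03). ∠WTM = 79.5°, so TM runs at 26.0° + (180° − 79.5°) = 126.5° from the x-axis; with |TM| = 31.8, M = T + 31.8·(cos 126.5°, sin 126.5°) = (20.09, 44.59). The perpendicularity gives ML at right angles to TM; with |ML| = 19.0 on the left of TM, L = M + 19.0·(-0.8039, -0.5948) = (4.819, 33.29). Then |WL| = |L − W| = 33.63.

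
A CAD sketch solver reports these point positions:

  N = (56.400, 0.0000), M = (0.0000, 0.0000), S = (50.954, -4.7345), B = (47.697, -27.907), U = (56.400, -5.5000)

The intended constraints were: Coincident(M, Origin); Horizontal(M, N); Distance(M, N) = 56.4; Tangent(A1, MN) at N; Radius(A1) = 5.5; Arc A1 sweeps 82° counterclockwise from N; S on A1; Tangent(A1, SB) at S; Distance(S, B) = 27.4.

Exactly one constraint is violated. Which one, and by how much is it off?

Distance(S, B) = 27.4 — off by 4.00.

M = (0.00, 0.00) ✓; M.y = 0.00, N.y = 0.00 ✓; |MN| = 56.40 ✓; ∠(UN, NM) = 90.00° ✓; |UN| = 5.500 ✓; bearing(U→S) − bearing(U→N) = 82.00° ✓; |US| = 5.500 ✓; ∠(US, SB) = 90.00° ✓; |SB| = 23.40 ✗.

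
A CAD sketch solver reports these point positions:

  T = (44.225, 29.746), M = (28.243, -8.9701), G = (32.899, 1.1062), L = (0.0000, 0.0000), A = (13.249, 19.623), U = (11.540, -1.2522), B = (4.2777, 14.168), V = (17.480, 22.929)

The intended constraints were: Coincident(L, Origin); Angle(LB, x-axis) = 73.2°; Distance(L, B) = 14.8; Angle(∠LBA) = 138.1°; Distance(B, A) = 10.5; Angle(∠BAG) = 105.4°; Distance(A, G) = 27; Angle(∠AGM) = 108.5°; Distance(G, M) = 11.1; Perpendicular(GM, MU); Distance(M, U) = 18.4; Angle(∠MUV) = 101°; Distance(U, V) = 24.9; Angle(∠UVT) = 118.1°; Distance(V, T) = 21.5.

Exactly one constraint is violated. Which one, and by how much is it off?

Distance(V, T) = 21.5 — off by 6.10.

L = (0.00, 0.00) ✓; LB at 73.20° ✓; |LB| = 14.80 ✓; ∠LBA = 138.1° ✓; |BA| = 10.50 ✓; ∠BAG = 105.4° ✓; |AG| = 27.00 ✓; ∠AGM = 108.5° ✓; |GM| = 11.10 ✓; ∠(GM, MU) = 90.00° ✓; |MU| = 18.40 ✓; ∠MUV = 101.0° ✓; |UV| = 24.90 ✓; ∠UVT = 118.1° ✓; |VT| = 27.60 ✗.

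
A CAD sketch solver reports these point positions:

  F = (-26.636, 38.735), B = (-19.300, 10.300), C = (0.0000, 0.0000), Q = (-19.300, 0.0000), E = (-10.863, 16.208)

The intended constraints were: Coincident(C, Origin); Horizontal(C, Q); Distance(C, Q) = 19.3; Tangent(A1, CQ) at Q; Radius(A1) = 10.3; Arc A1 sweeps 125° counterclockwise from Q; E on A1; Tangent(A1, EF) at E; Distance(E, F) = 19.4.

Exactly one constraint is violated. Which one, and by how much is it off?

Distance(E, F) = 19.4 — off by 8.10.

C = (0.00, 0.00) ✓; C.y = 0.00, Q.y = 0.00 ✓; |CQ| = 19.30 ✓; ∠(BQ, QC) = 90.00° ✓; |BQ| = 10.30 ✓; bearing(B→E) − bearing(B→Q) = 125.0° ✓; |BE| = 10.30 ✓; ∠(BE, EF) = 90.00° ✓; |EF| = 27.50 ✗.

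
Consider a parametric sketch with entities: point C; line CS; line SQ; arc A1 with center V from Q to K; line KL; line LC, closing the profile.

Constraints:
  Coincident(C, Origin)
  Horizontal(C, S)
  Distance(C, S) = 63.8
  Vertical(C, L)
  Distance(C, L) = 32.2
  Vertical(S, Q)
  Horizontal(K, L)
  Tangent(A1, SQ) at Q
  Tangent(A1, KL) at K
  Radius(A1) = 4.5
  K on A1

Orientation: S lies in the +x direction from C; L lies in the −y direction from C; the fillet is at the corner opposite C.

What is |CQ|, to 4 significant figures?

69.55

The virtual corner opposite C is at (63.80, -32.20). Tangency of A1 to SQ means the radius VQ is perpendicular to SQ and tangency of A1 to KL means the radius VK is perpendicular to KL, with radius 4.5, so the center V sits 4.5 in from both sides at V = (59.30, -27.70). That places the tangent points at Q = (63.80, -27.70) on SQ and K = (59.30, -32.20) on KL. Then |CQ| = |Q − C| = 69.55.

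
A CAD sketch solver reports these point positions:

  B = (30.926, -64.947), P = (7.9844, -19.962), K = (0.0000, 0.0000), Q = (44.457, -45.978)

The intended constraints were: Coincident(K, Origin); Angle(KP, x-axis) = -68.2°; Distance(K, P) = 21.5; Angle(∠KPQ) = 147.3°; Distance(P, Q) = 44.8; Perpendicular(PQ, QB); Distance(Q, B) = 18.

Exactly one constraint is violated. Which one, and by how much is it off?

Distance(Q, B) = 18 — off by 5.30.

K = (0.00, 0.00) ✓; KP at -68.20° ✓; |KP| = 21.50 ✓; ∠KPQ = 147.3° ✓; |PQ| = 44.80 ✓; ∠(PQ, QB) = 90.00° ✓; |QB| = 23.30 ✗.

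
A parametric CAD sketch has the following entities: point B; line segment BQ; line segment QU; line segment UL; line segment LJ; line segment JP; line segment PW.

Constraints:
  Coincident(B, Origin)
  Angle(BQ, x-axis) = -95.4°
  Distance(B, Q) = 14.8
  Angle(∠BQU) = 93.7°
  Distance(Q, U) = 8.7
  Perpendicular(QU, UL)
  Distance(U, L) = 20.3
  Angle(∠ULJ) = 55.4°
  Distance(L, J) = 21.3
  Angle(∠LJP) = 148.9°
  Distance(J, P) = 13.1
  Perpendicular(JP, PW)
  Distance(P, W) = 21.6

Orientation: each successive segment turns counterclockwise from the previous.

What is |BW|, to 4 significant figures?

28.13

B is at the origin; BQ runs at -95.4° with length 14.8, so Q = (-1.393, -14.73). ∠BQU = 93.7° gives QU at -9.100° from the x-axis; with |QU| = 8.7, U = (7.198, -16.11). QU is perpendicular to UL, so UL runs at 80.90°; with |UL| = 20.3, L = (10.41, 3.934). ∠ULJ = 55.4° gives LJ at -154.5° from the x-axis; with |LJ| = 21.3, J = (-8.817, -5.236). ∠LJP = 148.9° gives JP at -123.4° from the x-axis; with |JP| = 13.1, P = (-16.03, -16.17). The perpendicularity gives PW at right angles to JP, so PW runs at -33.40°; with |PW| = 21.6, W = (2.005, -28.06). Then |BW| = |W − B| = 28.13.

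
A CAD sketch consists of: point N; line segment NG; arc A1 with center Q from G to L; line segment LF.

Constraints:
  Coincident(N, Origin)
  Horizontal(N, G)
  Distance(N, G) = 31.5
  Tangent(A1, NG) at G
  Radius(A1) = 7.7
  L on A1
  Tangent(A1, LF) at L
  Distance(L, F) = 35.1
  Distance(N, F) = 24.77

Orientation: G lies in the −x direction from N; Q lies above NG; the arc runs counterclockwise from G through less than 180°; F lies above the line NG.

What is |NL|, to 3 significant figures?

26.5

N is at the origin; N and G share the same y with |NG| = 31.5 and G on the −x side, so G = (-31.5, 0.00). The tangent condition forces QG to be normal to NG, so Q = G + (0, 7.7) = (-31.5, 7.70). Since QL ⟂ LF (tangency), |QF| = √(7.7² + 35.1²) = 35.9 regardless of where L sits on A1. So F lies on both circle(N, 24.77) and circle(Q, 35.9); the above-NG intersection is F = (0.122, 24.8). L is the foot of the tangent from F: L = (-26.5, 1.87).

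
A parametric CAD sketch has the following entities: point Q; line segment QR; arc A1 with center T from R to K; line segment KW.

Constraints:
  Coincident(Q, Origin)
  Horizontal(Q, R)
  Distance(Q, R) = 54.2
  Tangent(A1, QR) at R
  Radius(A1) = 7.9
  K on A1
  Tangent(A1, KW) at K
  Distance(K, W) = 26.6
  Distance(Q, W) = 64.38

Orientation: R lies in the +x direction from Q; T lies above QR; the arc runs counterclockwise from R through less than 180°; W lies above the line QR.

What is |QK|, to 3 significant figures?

62.6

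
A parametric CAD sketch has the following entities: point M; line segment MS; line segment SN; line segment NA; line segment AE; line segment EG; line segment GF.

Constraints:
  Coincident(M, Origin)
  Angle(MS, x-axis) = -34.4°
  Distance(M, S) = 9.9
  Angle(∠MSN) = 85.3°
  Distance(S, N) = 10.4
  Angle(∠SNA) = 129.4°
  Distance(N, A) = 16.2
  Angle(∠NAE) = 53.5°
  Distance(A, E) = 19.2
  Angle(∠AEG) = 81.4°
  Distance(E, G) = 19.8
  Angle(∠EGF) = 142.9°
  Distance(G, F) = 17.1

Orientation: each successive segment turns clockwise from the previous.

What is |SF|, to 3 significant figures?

24.1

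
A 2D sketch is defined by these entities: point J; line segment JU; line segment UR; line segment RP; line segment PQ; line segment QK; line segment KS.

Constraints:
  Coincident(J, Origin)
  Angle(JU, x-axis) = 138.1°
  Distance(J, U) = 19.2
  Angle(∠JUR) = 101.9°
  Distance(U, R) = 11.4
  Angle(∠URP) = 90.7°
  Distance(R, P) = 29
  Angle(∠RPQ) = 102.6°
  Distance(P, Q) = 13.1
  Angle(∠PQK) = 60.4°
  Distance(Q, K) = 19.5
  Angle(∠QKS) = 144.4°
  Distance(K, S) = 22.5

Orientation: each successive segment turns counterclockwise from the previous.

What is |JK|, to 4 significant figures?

10.07

J is at the origin; JU runs at 138.1° with length 19.2, so U = (-14.29, 12.82). ∠JUR = 101.9° gives UR at -143.8° from the x-axis; with |UR| = 11.4, R = (-23.49, 6.089). ∠URP = 90.7° gives RP at -54.50° from the x-axis; with |RP| = 29.0, P = (-6.650, -17.52). ∠RPQ = 102.6° gives PQ at 22.90° from the x-axis; with |PQ| = 13.1, Q = (5.418, -12.42). ∠PQK = 60.4° gives QK at 142.5° from the x-axis; with |QK| = 19.5, K = (-10.05, -0.5515). Then |JK| = |K − J| = 10.07.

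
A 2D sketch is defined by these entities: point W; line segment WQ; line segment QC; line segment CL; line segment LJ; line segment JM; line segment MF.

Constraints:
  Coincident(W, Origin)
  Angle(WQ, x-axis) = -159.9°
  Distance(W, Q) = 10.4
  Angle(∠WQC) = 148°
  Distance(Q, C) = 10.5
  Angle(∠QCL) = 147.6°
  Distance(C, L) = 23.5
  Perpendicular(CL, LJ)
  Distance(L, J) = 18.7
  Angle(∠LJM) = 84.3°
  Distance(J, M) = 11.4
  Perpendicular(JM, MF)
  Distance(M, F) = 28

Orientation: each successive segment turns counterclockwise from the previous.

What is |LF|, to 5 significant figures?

13.390

W is at the origin; WQ runs at -159.9° with length 10.4, so Q = (-9.7666, -3.5741). ∠WQC = 148.0° gives QC at -127.90° from the x-axis; with |QC| = 10.5, C = (-16.217, -11.859). ∠QCL = 147.6° gives CL at -95.500° from the x-axis; with |CL| = 23.5, L = (-18.469, -35.251). CL is perpendicular to LJ, so LJ runs at -5.5000°; with |LJ| = 18.7, J = (0.14496, -37.044). ∠LJM = 84.3° gives JM at 90.200° from the x-axis; with |JM| = 11.4, M = (0.10517, -25.644). JM ⟂ MF, so MF runs at -179.80°; with |MF| = 28.0, F = (-27.895, -25.741). Then |LF| = |F − L| = 13.390.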